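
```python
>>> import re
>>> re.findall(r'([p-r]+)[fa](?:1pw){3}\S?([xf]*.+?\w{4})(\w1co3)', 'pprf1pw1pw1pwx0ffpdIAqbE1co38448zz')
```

[('ppr', '0ffpdIAqb', 'E1co3')]

Pattern: one or more of a character in [p-r] (captured); then one of [fa]; then the literal '1pw' repeated 3 times, then optionally a non-whitespace character; then zero or more of one of [xf], then one or more of any character (lazy), then exactly 4 of a word character (captured); then a word character, then the literal '1c', then the literal 'o3' (captured).
Scanning left to right: at [0:28] match 'pprf1pw1pw1pwx0ffpdIAqbE1co3', groups = ('ppr', '0ffpdIAqb', 'E1co3').
`findall` packs the 3 group values into a tuple for every match.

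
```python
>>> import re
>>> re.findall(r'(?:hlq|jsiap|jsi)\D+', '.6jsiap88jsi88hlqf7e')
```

['jsiap', 'hlqf']

Scanning left to right: at [2:7] → 'jsiap'; at [14:18] → 'hlqf'.
`findall` yields the raw match text (2 of them) because the pattern has no groups.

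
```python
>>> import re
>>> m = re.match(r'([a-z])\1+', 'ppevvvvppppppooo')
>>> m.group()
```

'pp'

`\1` has to match the exact text group 1 already captured.
`match` is anchored at position 0; if the pattern doesn't fit there, it returns None.
The match spans [0:2] → 'pp'.
Captured: group 1 = 'p'.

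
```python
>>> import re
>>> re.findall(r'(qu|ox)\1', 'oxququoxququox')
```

`\1` has to match the exact text group 1 already captured.
Because there's exactly one group, `findall` drops the full match and keeps group 1 from each hit.

['qu', 'qu']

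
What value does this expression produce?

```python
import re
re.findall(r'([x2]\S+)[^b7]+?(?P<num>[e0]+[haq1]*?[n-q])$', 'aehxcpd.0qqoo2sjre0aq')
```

[('xcpd.0qqoo2sjr', '0aq')]

Pattern: one of [x2], then one or more of a non-whitespace character (captured); then one or more of any character except [b7] (lazy); then one or more of one of [e0], then zero or more of one of [haq1] (lazy), then a character in [n-q] (captured as 'num'); then anchored at the end.
Matches: at [3:21] match 'xcpd.0qqoo2sjre0aq', groups = ('xcpd.0qqoo2sjr', '0aq').
`findall` packs the 2 group values into a tuple for every match.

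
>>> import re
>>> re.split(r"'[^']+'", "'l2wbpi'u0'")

['', "u0'"]

The string is cut at each match, leaving 2 pieces.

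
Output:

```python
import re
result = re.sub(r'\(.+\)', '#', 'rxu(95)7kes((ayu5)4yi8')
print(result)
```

rxu#4yi8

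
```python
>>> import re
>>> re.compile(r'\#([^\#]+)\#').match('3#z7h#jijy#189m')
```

With `match`, the pattern is implicitly anchored at the beginning.
Here the pattern fails at index 0, so the call returns None.

None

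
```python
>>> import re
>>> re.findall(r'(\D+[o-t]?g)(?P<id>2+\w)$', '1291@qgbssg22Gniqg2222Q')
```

[('Gniqg', '2222Q')]

The pattern matches one or more of a non-digit, then optionally a character in [o-t], then a literal 'g' (captured); then one or more of a literal '2', then a word character (captured as 'id'); then anchored at the end.
Walking the string: at [13:23] match 'Gniqg2222Q', groups = ('Gniqg', '2222Q').
With 2 capturing groups, `findall` returns a 2-tuple per match.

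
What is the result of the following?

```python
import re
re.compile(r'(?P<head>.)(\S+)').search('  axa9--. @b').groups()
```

Pattern: any character (captured as 'head'); then one or more of a non-whitespace character (captured).
`re.search` tries every starting position until one works.
The match spans [1:9] → ' axa9--.'.
Captured: group 1 = ' ', group 2 = 'axa9--.'.

(' ', 'axa9--.')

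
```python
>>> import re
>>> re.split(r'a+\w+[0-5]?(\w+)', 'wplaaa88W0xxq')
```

The pattern matches one or more of the literal 'a', then one or more of a word character, then optionally a character in [0-5]; then one or more of a word character (captured).
Because the pattern has a capturing group, `split` also inserts each captured text between the pieces.

['wpl', 'q', '']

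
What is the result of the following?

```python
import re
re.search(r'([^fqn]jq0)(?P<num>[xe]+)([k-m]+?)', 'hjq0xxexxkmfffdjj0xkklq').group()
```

'hjq0xxexxk'

This matches any character except [fqn], then the literal 'jq0' (captured); then one or more of one of [xe] (captured as 'num'); then one or more of a character in [k-m] (lazy) (captured).
With the lazy modifier that quantifier settles for the fewest repetitions that let the rest of the pattern succeed (the atoms after it are unaffected and can still be greedy).
Unlike `match`, `search` isn't anchored — it looks for the pattern anywhere in the string.
The match spans [0:10] → 'hjq0xxexxk'.
Captured: group 1 = 'hjq0', group 2 = 'xxexx', group 3 = 'k'.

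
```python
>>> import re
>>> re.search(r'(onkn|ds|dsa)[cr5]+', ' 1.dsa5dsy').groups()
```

('dsa',)

Unlike `match`, `search` isn't anchored — it looks for the pattern anywhere in the string.
The match spans [3:7] → 'dsa5'.
Captured: group 1 = 'dsa'.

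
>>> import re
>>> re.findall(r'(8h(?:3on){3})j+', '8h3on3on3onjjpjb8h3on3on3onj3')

['8h3on3on3on', '8h3on3on3on']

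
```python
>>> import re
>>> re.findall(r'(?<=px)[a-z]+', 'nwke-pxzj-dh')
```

['zj']

Because the assertion is zero-width, the text it checks is not consumed and won't appear in the result.
Since nothing is captured, `findall` lists the 1 matched substring directly.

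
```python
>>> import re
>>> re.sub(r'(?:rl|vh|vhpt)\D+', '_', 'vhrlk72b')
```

'_72b'

Matches: at [0:5] → 'vhrlk'.
Each match is replaced by '_'.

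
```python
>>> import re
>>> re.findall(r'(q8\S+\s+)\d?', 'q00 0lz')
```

The pattern matches the literal 'q8', then one or more of a non-whitespace character, then one or more of whitespace (captured); then optionally a digit.
Because there's exactly one group, `findall` drops the full match and keeps group 1 from each hit.
Nothing in the string satisfies the pattern, so the list is empty.

[]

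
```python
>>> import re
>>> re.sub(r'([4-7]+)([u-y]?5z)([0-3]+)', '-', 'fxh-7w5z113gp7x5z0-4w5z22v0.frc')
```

'fxh--gp---v0.frc'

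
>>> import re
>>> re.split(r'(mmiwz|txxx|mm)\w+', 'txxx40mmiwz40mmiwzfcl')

['', 'txxx', '']

Matches to split on: at [0:21] → 'txxx40mmiwz40mmiwzfcl'.
The group in the pattern means `split` returns the separators' captures alongside the pieces.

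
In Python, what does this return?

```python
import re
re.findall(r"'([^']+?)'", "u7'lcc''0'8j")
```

Walking the string: at [2:7] match "'lcc'", group 1 = 'lcc'; at [7:10] match "'0'", group 1 = '0'.
`findall` collects group 1 from each match (2 total).

['lcc', '0']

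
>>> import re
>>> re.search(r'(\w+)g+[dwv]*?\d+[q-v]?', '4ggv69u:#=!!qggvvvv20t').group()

'4ggv69u'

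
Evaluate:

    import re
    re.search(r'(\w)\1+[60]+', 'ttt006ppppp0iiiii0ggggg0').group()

'ttt006'

After group 1 captures some text, `\1` only succeeds where that same text appears again.
`search` walks the string left to right and returns the first match it finds.
The match spans [0:6] → 'ttt006'.
Captured: group 1 = 't'.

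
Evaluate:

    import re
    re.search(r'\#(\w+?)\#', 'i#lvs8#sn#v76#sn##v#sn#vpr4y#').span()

(1, 7)

`search` walks the string left to right and returns the first match it finds.
The match spans [1:7] → '#lvs8#'.
Captured: group 1 = 'lvs8'.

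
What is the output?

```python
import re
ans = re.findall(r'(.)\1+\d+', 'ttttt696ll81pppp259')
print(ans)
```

`\1` has to match the exact text group 1 already captured.
Scanning left to right: at [0:8] match 'ttttt696', group 1 = 't'; at [8:12] match 'll81', group 1 = 'l'; at [12:19] match 'pppp259', group 1 = 'p'.
With a single group, `findall` returns only what that group captured — 3 items.

['t', 'l', 'p']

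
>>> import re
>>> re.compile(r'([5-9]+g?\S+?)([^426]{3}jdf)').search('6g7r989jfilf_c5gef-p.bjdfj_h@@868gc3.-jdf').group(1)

The match spans [0:25] → '6g7r989jfilf_c5gef-p.bjdf'.
Captured: group 1 = '6g7r989jfilf_c5gef-', group 2 = 'p.bjdf'.

'6g7r989jfilf_c5gef-'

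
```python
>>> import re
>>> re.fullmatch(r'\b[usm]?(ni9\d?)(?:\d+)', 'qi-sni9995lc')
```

None

The pattern matches a word boundary (`\b`, zero-width); then optionally one of [usm]; then the literal 'ni9', then optionally a digit (captured); then one or more of a digit (non-capturing group).
For `fullmatch`, every character of the input must be accounted for by the pattern.
Here there's no way to consume every character, so the call returns None.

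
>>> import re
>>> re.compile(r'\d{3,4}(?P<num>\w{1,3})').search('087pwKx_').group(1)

This matches 3 to 4 of a digit; then 1 to 3 of a word character (captured as 'num').
`search` walks the string left to right and returns the first match it finds.
The match spans [0:6] → '087pwK'.
Captured: group 1 = 'pwK'.

'pwK'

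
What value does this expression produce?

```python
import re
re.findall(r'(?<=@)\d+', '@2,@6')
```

The `(?=…)`/`(?<=…)` assertion just peeks at neighbouring text; it doesn't advance the match position.
Matches: at [1:2] → '2'; at [4:5] → '6'.
With no groups in the pattern, `findall` gives back each whole match — 2 here.

['2', '6']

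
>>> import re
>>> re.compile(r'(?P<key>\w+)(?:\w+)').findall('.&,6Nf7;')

['6Nf']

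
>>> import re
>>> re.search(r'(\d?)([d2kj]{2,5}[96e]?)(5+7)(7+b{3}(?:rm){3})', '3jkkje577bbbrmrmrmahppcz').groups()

Pattern: optionally a digit (captured); then 2 to 5 of one of [d2kj], then optionally one of [96e] (captured); then one or more of a literal '5', then the literal '7' (captured); then one or more of the literal '7', then exactly 3 of the literal 'b', then the literal 'rm' repeated 3 times (captured).
`search` walks the string left to right and returns the first match it finds.
The match spans [0:18] → '3jkkje577bbbrmrmrm'.
Captured: group 1 = '3', group 2 = 'jkkje', group 3 = '57', group 4 = '7bbbrmrmrm'.

('3', 'jkkje', '57', '7bbbrmrmrm')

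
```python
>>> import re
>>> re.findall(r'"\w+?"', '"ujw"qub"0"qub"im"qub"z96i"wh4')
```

['"ujw"', '"0"', '"im"', '"z96i"']

Walking the string: at [0:5] → '"ujw"'; at [8:11] → '"0"'; at [14:18] → '"im"'; at [21:27] → '"z96i"'.
No capturing groups, so `findall` returns the 4 full match strings.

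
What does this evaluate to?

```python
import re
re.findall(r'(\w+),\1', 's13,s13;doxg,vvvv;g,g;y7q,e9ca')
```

['s13', 'g']

A backreference is literal: `\1` must see the identical characters the first group matched.
Walking the string: at [0:7] match 's13,s13', group 1 = 's13'; at [18:21] match 'g,g', group 1 = 'g'.
`findall` collects group 1 from each match (2 total).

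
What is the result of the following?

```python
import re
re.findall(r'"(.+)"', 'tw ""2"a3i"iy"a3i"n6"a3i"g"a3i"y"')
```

['"2"a3i"iy"a3i"n6"a3i"g"a3i"y']

Because there's exactly one group, `findall` drops the full match and keeps group 1 from the one hit.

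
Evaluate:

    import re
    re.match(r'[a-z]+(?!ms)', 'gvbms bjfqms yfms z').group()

'gvbms'

The negative lookaround is zero-width — it rules out positions where the adjacent text would match, without consuming anything.
`re.match` won't scan ahead — the pattern has to work from the very first character.
The match spans [0:5] → 'gvbms'.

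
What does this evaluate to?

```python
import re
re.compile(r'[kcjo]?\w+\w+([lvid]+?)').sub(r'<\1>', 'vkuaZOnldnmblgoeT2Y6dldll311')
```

'<l>311'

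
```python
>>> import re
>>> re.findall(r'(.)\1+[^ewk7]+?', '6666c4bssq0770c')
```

The backreference `\1` re-matches whatever the first group consumed, character for character.
One capturing group, so `findall` returns just the captured substring from each match — 3 in all.

['6', 's', '7']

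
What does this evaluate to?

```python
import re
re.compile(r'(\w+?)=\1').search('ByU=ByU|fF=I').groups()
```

The backreference `\1` re-matches whatever the first group consumed, character for character.
`re.search` tries every starting position until one works.
The match spans [0:7] → 'ByU=ByU'.
Captured: group 1 = 'ByU'.

('ByU',)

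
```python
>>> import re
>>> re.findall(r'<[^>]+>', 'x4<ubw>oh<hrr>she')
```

Matches: at [2:7] → '<ubw>'; at [9:14] → '<hrr>'.
With no groups in the pattern, `findall` gives back each whole match — 2 here.

['<ubw>', '<hrr>']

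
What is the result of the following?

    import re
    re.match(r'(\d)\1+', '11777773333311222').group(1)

The match spans [0:2] → '11'.
Captured: group 1 = '1'.

'1'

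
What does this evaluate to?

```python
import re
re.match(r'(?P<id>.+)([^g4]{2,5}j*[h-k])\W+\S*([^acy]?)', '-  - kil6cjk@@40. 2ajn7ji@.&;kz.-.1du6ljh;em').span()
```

(0, 44)

Pattern: one or more of any character (captured as 'id'); then 2 to 5 of any character except [g4], then zero or more of the literal 'j', then a character in [h-k] (captured); then one or more of a non-word character, then zero or more of a non-whitespace character; then optionally any character except [acy] (captured).
With `match`, the pattern is implicitly anchored at the beginning.
The match spans [0:44] → '-  - kil6cjk@@40. 2ajn7ji@.&;kz.-.1du6ljh;em'.
Captured: group 1 = '-  - kil6cjk@@40. 2ajn7ji@.&;kz.-.1du6', group 2 = 'ljh', group 3 = ''.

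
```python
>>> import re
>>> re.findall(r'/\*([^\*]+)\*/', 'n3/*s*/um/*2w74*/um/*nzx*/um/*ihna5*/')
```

One capturing group, so `findall` returns just the captured substring from each match — 4 in all.

['s', '2w74', 'nzx', 'ihna5']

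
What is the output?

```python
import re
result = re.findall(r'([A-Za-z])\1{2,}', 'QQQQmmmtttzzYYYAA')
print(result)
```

['Q', 'm', 't', 'Y']

After group 1 captures some text, `\1` only succeeds where that same text appears again.
Scanning left to right: at [0:4] match 'QQQQ', group 1 = 'Q'; at [4:7] match 'mmm', group 1 = 'm'; at [7:10] match 'ttt', group 1 = 't'; at [12:15] match 'YYY', group 1 = 'Y'.
One capturing group, so `findall` returns just the captured substring from each match — 4 in all.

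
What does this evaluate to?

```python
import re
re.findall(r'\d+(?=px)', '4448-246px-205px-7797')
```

The lookaround is zero-width — it requires the adjacent text to match without consuming it, so the asserted text isn't part of the match.
Matches: at [5:8] → '246'; at [11:14] → '205'.
With no groups in the pattern, `findall` gives back each whole match — 2 here.

['246', '205']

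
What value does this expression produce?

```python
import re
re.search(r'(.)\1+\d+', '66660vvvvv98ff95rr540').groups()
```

`\1` has to match the exact text group 1 already captured.
Unlike `match`, `search` isn't anchored — it looks for the pattern anywhere in the string.
The match spans [0:5] → '66660'.
Captured: group 1 = '6'.

('6',)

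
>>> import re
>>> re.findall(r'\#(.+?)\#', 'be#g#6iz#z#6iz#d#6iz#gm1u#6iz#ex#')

['g', 'z', 'd', 'gm1u', 'ex']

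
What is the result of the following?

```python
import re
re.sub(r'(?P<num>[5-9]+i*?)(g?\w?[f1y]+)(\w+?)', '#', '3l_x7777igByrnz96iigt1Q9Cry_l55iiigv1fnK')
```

'3l_x#nz#9Cry_l#K'

This matches one or more of a character in [5-9], then zero or more of the literal 'i' (lazy) (captured as 'num'); then optionally the literal 'g', then optionally a word character, then one or more of one of [f1y] (captured); then one or more of a word character (lazy) (captured).
A `+?`/`*?`/`{m,n}?` starts at its minimum and grows only as far as needed for what follows to match.
Matches: at [4:13] → '7777igByr'; at [15:23] → '96iigt1Q'; at [29:39] → '55iiigv1fn'.
Every occurrence is swapped for '#'.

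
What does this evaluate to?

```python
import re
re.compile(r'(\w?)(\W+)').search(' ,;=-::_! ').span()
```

(0, 7)

This matches optionally a word character (captured); then one or more of a non-word character (captured).
`re.search` tries every starting position until one works.
The match spans [0:7] → ' ,;=-::'.
Captured: group 1 = '', group 2 = ' ,;=-::'.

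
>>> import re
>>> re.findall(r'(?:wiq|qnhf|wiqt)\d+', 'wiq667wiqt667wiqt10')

['wiq667', 'wiqt667', 'wiqt10']

With no groups in the pattern, `findall` gives back each whole match — 3 here.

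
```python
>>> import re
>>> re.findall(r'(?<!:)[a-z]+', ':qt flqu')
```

A negative assertion filters positions out without eating any characters.
Matches: at [2:3] → 't'; at [4:8] → 'flqu'.
With no groups in the pattern, `findall` gives back each whole match — 2 here.

['t', 'flqu']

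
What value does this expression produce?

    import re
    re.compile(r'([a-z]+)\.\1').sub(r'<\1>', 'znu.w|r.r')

'znu.w|<r>'

`\1` has to match the exact text group 1 already captured.
The replacement refers to a captured group, so each match is rewritten using its own captured text.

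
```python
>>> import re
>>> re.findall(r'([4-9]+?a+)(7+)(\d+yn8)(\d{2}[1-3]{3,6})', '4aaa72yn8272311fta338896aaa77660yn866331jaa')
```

This matches one or more of a character in [4-9] (lazy), then one or more of the literal 'a' (captured); then one or more of a literal '7' (captured); then one or more of a digit, then the literal 'yn8' (captured); then exactly 2 of a digit, then 3 to 6 of a character in [1-3] (captured).
With 4 capturing groups, `findall` returns a 4-tuple per match.

[('4aaa', '7', '2yn8', '272311'), ('8896aaa', '77', '660yn8', '66331')]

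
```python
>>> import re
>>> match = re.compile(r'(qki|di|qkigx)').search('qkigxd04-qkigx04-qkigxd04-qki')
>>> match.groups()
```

('qki',)

The match spans [0:3] → 'qki'.
Captured: group 1 = 'qki'.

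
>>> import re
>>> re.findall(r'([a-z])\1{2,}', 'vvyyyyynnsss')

['y', 's']

`\1` has to match the exact text group 1 already captured.
`findall` collects group 1 from each match (2 total).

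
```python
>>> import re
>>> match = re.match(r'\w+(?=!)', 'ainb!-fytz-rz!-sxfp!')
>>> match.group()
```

Because the assertion is zero-width, the text it checks is not consumed and won't appear in the result.
`re.match` won't scan ahead — the pattern has to work from the very first character.
The match spans [0:4] → 'ainb'.

'ainb'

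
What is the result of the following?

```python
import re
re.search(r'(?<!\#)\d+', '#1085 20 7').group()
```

'085'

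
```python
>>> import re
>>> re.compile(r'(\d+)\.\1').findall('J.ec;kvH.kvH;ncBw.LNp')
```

After group 1 captures some text, `\1` only succeeds where that same text appears again.
Because there's exactly one group, `findall` drops the full match and keeps group 1 from each hit.
Nothing in the string satisfies the pattern, so the list is empty.

[]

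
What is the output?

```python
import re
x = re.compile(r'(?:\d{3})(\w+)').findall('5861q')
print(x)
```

['1q']

This matches exactly 3 of a digit (non-capturing group); then one or more of a word character (captured).
Matches: at [0:5] match '5861q', group 1 = '1q'.
One capturing group, so `findall` returns just the captured substring from the one match — 1 in all.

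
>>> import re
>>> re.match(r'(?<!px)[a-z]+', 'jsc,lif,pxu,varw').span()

(0, 3)

`re.match` only tries the pattern at the start of the string.
The match spans [0:3] → 'jsc'.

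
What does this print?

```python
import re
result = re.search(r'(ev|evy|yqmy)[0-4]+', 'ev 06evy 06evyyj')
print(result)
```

`re.search` tries every starting position until one works.
Here nothing in the string fits, so the call returns None.

None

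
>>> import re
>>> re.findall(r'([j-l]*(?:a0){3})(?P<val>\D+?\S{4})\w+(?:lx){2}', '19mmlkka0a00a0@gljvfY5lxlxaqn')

[]

Pattern: zero or more of a character in [j-l], then the literal 'a0' repeated 3 times (captured); then one or more of a non-digit (lazy), then exactly 4 of a non-whitespace character (captured as 'val'); then one or more of a word character, then the literal 'lx' repeated 2 times.
2 groups means each result is a tuple of 2 captured strings — 0 here.
Nothing in the string satisfies the pattern, so the list is empty.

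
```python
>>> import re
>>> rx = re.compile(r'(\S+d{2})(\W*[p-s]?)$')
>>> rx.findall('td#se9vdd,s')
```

[('td#se9vdd', ',s')]

With 2 capturing groups, `findall` returns a 2-tuple per match.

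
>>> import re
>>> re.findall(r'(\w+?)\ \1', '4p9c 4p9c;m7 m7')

['4p9c', 'm7']

`\1` has to match the exact text group 1 already captured.
Scanning left to right: at [0:9] match '4p9c 4p9c', group 1 = '4p9c'; at [10:15] match 'm7 m7', group 1 = 'm7'.
With a single group, `findall` returns only what that group captured — 2 items.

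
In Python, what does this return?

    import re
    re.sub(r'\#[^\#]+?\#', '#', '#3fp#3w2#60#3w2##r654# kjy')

Matches: at [0:5] → '#3fp#'; at [8:12] → '#60#'; at [16:22] → '#r654#'.
`sub` substitutes '#' at each match site.

'#3w2#3w2## kjy'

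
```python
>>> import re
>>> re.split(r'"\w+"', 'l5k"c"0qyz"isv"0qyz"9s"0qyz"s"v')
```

['l5k', '0qyz', '0qyz', '0qyz', 'v']

Matches to split on: at [3:6] → '"c"'; at [10:15] → '"isv"'; at [19:23] → '"9s"'; at [27:30] → '"s"'.
Splitting on the pattern gives 5 pieces.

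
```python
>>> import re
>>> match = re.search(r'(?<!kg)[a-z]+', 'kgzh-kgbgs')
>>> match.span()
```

The negative lookahead/lookbehind blocks any match where the forbidden context is present.
The match spans [0:4] → 'kgzh'.

(0, 4)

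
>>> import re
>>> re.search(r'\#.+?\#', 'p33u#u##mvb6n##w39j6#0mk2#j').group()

`re.search` scans for the first position where the pattern succeeds.
The match spans [4:7] → '#u#'.

'#u#'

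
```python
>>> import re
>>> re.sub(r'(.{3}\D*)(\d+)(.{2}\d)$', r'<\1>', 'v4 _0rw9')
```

'<v4 _>'

The pattern matches exactly 3 of any character, then zero or more of a non-digit (captured); then one or more of a digit (captured); then exactly 2 of any character, then a digit (captured); then anchored at the end.
Matches: at [0:8] → 'v4 _0rw9'.
Each match is replaced using the text its own group 1 captured.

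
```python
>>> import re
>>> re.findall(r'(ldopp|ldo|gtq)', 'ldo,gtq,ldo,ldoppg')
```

Alternation tries branches left to right and keeps the first one that lets the overall match succeed at that position.
Scanning left to right: at [0:3] match 'ldo', group 1 = 'ldo'; at [4:7] match 'gtq', group 1 = 'gtq'; at [8:11] match 'ldo', group 1 = 'ldo'; at [12:17] match 'ldopp', group 1 = 'ldopp'.
One capturing group, so `findall` returns just the captured substring from each match — 4 in all.

['ldo', 'gtq', 'ldo', 'ldopp']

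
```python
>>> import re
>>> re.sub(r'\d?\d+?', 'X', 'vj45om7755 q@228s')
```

'vjXomXX q@XXs'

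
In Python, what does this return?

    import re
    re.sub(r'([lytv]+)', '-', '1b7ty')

'1b7-'

The pattern matches one or more of one of [lytv] (captured).
Each match is replaced by '-'.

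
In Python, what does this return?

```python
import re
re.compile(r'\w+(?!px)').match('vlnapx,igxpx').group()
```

A negative assertion filters positions out without eating any characters.
`match` is anchored at position 0; if the pattern doesn't fit there, it returns None.
The match spans [0:6] → 'vlnapx'.

'vlnapx'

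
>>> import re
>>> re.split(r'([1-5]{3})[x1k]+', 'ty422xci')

['ty', '422', 'ci']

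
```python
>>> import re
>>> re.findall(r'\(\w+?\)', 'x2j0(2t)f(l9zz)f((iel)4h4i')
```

['(2t)', '(l9zz)', '(iel)']

With no groups in the pattern, `findall` gives back each whole match — 3 here.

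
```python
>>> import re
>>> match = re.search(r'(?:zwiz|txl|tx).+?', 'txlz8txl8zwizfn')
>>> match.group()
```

Alternation tries branches left to right and keeps the first one that lets the overall match succeed at that position.
The match spans [0:4] → 'txlz'.

'txlz'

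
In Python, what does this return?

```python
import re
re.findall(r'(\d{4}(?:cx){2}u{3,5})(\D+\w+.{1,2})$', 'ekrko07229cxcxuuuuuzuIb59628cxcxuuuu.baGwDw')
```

Pattern: exactly 4 of a digit, then the literal 'cx' repeated 2 times, then 3 to 5 of the literal 'u' (captured); then one or more of a non-digit, then one or more of a word character, then 1 to 2 of any character (captured); then anchored at the end.
2 groups means the one result is a tuple of 2 captured strings — 1 here.

[('9628cxcxuuuu', '.baGwDw')]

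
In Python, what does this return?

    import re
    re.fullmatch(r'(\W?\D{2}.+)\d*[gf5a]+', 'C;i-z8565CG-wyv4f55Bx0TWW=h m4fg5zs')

None

For `fullmatch`, every character of the input must be accounted for by the pattern.
Here the string isn't matched end-to-end, so the call returns None.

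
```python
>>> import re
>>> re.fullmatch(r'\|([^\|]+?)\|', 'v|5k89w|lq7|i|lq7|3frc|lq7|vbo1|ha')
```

None

For `fullmatch`, every character of the input must be accounted for by the pattern.
Here the pattern can't cover the whole string, so the call returns None.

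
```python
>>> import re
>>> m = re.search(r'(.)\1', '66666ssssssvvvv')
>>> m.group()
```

'66'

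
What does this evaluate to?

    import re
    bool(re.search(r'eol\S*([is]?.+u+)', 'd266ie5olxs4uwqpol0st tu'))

Pattern: the literal 'eol', then zero or more of a non-whitespace character; then optionally one of [is], then one or more of any character, then one or more of the literal 'u' (captured).
`re.search` tries every starting position until one works.
Here nothing in the string fits, so the call returns None, and `bool(None)` is False.

False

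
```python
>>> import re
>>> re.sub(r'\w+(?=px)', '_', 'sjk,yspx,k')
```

The `(?=…)`/`(?<=…)` assertion just peeks at neighbouring text; it doesn't advance the match position.
Matches: at [4:6] → 'ys'.
Each match is replaced by '_'.

'sjk,_px,k'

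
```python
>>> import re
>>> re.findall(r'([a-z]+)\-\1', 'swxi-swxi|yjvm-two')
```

['swxi']

A backreference is literal: `\1` must see the identical characters the first group matched.
One capturing group, so `findall` returns just the captured substring from the one match — 1 in all.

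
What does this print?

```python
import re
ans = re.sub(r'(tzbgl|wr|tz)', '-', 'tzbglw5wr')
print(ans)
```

-w5-

The regex engine tests alternatives in the order written; an earlier branch that matches wins even if a later one would match more.
`sub` substitutes '-' at each match site.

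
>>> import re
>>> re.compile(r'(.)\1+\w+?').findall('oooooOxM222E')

['o', '2']

The backreference `\1` re-matches whatever the first group consumed, character for character.
One capturing group, so `findall` returns just the captured substring from each match — 2 in all.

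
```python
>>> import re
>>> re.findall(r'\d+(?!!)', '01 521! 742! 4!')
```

The negative lookaround is zero-width — it rules out positions where the adjacent text would match, without consuming anything.
Scanning left to right: at [0:2] → '01'; at [3:5] → '52'; at [8:10] → '74'.
With no groups in the pattern, `findall` gives back each whole match — 3 here.

['01', '52', '74']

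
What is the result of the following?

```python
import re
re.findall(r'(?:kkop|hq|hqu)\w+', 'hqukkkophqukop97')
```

['hqukkkophqukop97']

`findall` yields the raw match text (1 of them) because the pattern has no groups.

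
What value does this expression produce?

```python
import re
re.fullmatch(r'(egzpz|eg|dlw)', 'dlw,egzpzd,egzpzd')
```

None

`fullmatch` succeeds only if the pattern covers the string from start to end.
Here there's no way to consume every character, so the call returns None.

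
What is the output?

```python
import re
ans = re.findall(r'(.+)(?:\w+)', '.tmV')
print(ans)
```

['.tm']

This matches one or more of any character (captured); then one or more of a word character (non-capturing group).
Scanning left to right: at [0:4] match '.tmV', group 1 = '.tm'.
One capturing group, so `findall` returns just the captured substring from the one match — 1 in all.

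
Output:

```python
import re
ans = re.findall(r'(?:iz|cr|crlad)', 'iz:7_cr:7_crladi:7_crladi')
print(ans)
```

Alternation tries branches left to right and keeps the first one that lets the overall match succeed at that position.
With no groups in the pattern, `findall` gives back each whole match — 4 here.

['iz', 'cr', 'cr', 'cr']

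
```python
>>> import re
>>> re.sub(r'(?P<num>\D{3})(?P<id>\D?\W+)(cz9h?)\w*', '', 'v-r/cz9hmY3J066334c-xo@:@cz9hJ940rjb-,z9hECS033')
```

'-,z9hECS033'

Pattern: exactly 3 of a non-digit (captured as 'num'); then optionally a non-digit, then one or more of a non-word character (captured as 'id'); then the literal 'cz9', then optionally the literal 'h' (captured); then zero or more of a word character.
Every occurrence is swapped for ''.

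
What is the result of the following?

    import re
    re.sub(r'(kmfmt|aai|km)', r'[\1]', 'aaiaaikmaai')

Matches: at [0:3] → 'aai'; at [3:6] → 'aai'; at [6:8] → 'km'; at [8:11] → 'aai'.
`\1` in the replacement pulls in group 1's text for each match.

'[aai][aai][km][aai]'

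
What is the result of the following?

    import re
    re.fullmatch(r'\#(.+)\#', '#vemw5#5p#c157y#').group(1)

The match spans [0:16] → '#vemw5#5p#c157y#'.
Captured: group 1 = 'vemw5#5p#c157y'.

'vemw5#5p#c157y'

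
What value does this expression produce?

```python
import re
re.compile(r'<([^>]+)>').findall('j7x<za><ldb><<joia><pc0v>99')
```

['za', 'ldb', '<joia', 'pc0v']

Walking the string: at [3:7] match '<za>', group 1 = 'za'; at [7:12] match '<ldb>', group 1 = 'ldb'; at [12:19] match '<<joia>', group 1 = '<joia'; at [19:25] match '<pc0v>', group 1 = 'pc0v'.
`findall` collects group 1 from each match (4 total).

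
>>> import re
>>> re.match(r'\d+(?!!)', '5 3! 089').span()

`(?!…)`/`(?<!…)` only lets a position through if the neighbouring text does NOT match; no characters are consumed.
`re.match` only tries the pattern at the start of the string.
The match spans [0:1] → '5'.

(0, 1)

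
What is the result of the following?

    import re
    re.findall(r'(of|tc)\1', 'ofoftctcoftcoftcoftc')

['of', 'tc']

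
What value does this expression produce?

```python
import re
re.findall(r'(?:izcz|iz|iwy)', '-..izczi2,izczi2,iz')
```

['izcz', 'izcz', 'iz']

Alternation isn't longest-match — the leftmost alternative that fits at this position is chosen.
Matches: at [3:7] → 'izcz'; at [10:14] → 'izcz'; at [17:19] → 'iz'.
`findall` yields the raw match text (3 of them) because the pattern has no groups.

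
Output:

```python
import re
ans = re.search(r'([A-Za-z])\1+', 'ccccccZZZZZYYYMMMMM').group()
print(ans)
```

`\1` has to match the exact text group 1 already captured.
`re.search` scans for the first position where the pattern succeeds.
The match spans [0:6] → 'cccccc'.
Captured: group 1 = 'c'.

cccccc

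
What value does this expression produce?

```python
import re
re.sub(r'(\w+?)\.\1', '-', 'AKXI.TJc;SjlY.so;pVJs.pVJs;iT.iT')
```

'AKXI.TJc;SjlY.so;-;-'

After group 1 captures some text, `\1` only succeeds where that same text appears again.
Each match is replaced by '-'.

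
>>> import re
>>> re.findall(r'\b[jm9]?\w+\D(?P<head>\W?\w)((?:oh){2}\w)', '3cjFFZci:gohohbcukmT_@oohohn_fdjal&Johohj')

[('g', 'ohohb'), ('J', 'ohohj')]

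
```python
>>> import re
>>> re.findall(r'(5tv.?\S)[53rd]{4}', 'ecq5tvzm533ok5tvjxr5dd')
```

['5tvjx']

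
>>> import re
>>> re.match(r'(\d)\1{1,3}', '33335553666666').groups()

('3',)

The match spans [0:4] → '3333'.
Captured: group 1 = '3'.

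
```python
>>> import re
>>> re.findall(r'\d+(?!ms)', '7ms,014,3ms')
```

['014']

A negative assertion filters positions out without eating any characters.
Walking the string: at [4:7] → '014'.
`findall` yields the raw match text (1 of them) because the pattern has no groups.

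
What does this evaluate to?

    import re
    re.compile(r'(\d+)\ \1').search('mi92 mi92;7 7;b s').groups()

('7',)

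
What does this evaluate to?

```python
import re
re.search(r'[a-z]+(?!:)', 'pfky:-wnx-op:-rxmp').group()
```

`(?!…)`/`(?<!…)` only lets a position through if the neighbouring text does NOT match; no characters are consumed.
The match spans [0:3] → 'pfk'.

'pfk'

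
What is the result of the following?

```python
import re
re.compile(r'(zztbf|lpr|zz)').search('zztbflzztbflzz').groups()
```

('zztbf',)

`|` is ordered: at each position the engine commits to the first alternative that works.
`search` walks the string left to right and returns the first match it finds.
The match spans [0:5] → 'zztbf'.
Captured: group 1 = 'zztbf'.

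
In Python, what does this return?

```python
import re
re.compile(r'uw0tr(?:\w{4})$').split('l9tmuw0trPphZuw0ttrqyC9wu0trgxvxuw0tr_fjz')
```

['l9tmuw0trPphZuw0ttrqyC9wu0trgxvx', '']

The pattern matches the literal 'uw0', then the literal 'tr'; then exactly 4 of a word character (non-capturing group); then anchored at the end.
Matches to split on: at [32:41] → 'uw0tr_fjz'.
Each match becomes a cut point; 2 segments remain.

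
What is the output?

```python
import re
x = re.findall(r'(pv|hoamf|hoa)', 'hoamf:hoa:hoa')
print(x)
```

['hoamf', 'hoa', 'hoa']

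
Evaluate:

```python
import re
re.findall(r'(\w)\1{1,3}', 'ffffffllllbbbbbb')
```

`\1` has to match the exact text group 1 already captured.
Scanning left to right: at [0:4] match 'ffff', group 1 = 'f'; at [4:6] match 'ff', group 1 = 'f'; at [6:10] match 'llll', group 1 = 'l'; at [10:14] match 'bbbb', group 1 = 'b'; at [14:16] match 'bb', group 1 = 'b'.
`findall` collects group 1 from each match (5 total).

['f', 'f', 'l', 'b', 'b']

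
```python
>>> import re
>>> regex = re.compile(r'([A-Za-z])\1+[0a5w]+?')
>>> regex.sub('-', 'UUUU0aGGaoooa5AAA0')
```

'-a--5-'

`\1` has to match the exact text group 1 already captured.
Matches: at [0:5] → 'UUUU0'; at [6:9] → 'GGa'; at [9:13] → 'oooa'; at [14:18] → 'AAA0'.
Each match is replaced by '-'.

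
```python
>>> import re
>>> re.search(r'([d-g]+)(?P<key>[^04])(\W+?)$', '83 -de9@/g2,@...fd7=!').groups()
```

The match spans [16:21] → 'fd7=!'.
Captured: group 1 = 'fd', group 2 = '7', group 3 = '=!'.

('fd', '7', '=!')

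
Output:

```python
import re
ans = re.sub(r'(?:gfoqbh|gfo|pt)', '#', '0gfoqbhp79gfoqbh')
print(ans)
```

The regex engine tests alternatives in the order written; an earlier branch that matches wins even if a later one would match more.
Each match is replaced by '#'.

0#p79#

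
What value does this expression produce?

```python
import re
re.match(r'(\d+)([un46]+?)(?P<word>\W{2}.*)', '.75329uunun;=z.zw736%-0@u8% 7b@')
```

Pattern: one or more of a digit (captured); then one or more of one of [un46] (lazy) (captured); then exactly 2 of a non-word character, then zero or more of any character (captured as 'word').
`re.match` won't scan ahead — the pattern has to work from the very first character.
Here position 0 doesn't satisfy it, so the call returns None.

None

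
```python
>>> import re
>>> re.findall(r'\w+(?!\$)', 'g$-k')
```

['k']

The negative lookaround is zero-width — it rules out positions where the adjacent text would match, without consuming anything.
`findall` yields the raw match text (1 of them) because the pattern has no groups.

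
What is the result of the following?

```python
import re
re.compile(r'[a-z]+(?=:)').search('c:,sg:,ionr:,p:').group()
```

'c'

Lookahead/lookbehind check context without consuming it, so the matched span excludes the asserted characters.
`re.search` scans for the first position where the pattern succeeds.
The match spans [0:1] → 'c'.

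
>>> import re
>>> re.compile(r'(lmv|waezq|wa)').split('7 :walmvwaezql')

['7 :', 'wa', '', 'lmv', '', 'waezq', 'l']

Branches in `(...|...)` are attempted left-to-right; the first branch that allows the whole pattern to succeed is taken.
Matches to split on: at [3:5] → 'wa'; at [5:8] → 'lmv'; at [8:13] → 'waezq'.
The group in the pattern means `split` returns the separators' captures alongside the pieces.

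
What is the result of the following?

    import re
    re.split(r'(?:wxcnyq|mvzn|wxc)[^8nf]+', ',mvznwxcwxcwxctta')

[',', '']

Each match becomes a cut point; 2 segments remain.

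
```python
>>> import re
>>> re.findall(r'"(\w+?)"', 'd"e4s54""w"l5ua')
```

Because there's exactly one group, `findall` drops the full match and keeps group 1 from each hit.

['e4s54', 'w']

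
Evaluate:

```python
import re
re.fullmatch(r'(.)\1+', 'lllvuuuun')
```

None

For `fullmatch`, every character of the input must be accounted for by the pattern.
Here the pattern can't cover the whole string, so the call returns None.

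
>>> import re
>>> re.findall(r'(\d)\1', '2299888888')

A backreference is literal: `\1` must see the identical characters the first group matched.
Walking the string: at [0:2] match '22', group 1 = '2'; at [2:4] match '99', group 1 = '9'; at [4:6] match '88', group 1 = '8'; at [6:8] match '88', group 1 = '8'; at [8:10] match '88', group 1 = '8'.
With a single group, `findall` returns only what that group captured — 5 items.

['2', '9', '8', '8', '8']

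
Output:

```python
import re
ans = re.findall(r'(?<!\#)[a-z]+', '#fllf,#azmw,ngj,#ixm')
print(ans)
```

['llf', 'zmw', 'ngj', 'xm']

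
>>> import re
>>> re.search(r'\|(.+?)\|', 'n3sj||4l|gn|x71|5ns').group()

'||4l|'

`re.search` tries every starting position until one works.
The match spans [4:9] → '||4l|'.
Captured: group 1 = '|4l'.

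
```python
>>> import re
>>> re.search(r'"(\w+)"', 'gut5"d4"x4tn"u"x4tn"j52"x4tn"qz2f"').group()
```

The match spans [4:8] → '"d4"'.

'"d4"'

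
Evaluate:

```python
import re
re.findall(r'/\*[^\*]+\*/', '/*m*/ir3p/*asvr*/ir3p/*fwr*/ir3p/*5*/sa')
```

Matches: at [0:5] → '/*m*/'; at [9:17] → '/*asvr*/'; at [21:28] → '/*fwr*/'; at [32:37] → '/*5*/'.
With no groups in the pattern, `findall` gives back each whole match — 4 here.

['/*m*/', '/*asvr*/', '/*fwr*/', '/*5*/']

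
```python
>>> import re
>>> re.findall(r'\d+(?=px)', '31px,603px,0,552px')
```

['31', '603', '552']

The lookaround is zero-width — it requires the adjacent text to match without consuming it, so the asserted text isn't part of the match.
Walking the string: at [0:2] → '31'; at [5:8] → '603'; at [13:16] → '552'.
Since nothing is captured, `findall` lists the 3 matched substrings directly.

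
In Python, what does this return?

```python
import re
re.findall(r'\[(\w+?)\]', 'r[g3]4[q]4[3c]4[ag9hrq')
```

With a single group, `findall` returns only what that group captured — 3 items.

['g3', 'q', '3c']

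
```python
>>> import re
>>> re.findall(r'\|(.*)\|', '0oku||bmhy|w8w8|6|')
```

Walking the string: at [4:18] match '||bmhy|w8w8|6|', group 1 = '|bmhy|w8w8|6'.
`findall` collects group 1 from the one match (1 total).

['|bmhy|w8w8|6']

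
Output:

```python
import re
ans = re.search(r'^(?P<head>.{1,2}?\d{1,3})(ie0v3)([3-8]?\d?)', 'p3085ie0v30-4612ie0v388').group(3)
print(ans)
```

0

The match spans [0:11] → 'p3085ie0v30'.
Captured: group 1 = 'p3085', group 2 = 'ie0v3', group 3 = '0'.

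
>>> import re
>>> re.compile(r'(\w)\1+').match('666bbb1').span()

After group 1 captures some text, `\1` only succeeds where that same text appears again.
`re.match` only tries the pattern at the start of the string.
The match spans [0:3] → '666'.
Captured: group 1 = '6'.

(0, 3)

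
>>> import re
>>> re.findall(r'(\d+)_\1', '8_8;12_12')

After group 1 captures some text, `\1` only succeeds where that same text appears again.
`findall` collects group 1 from each match (2 total).

['8', '12']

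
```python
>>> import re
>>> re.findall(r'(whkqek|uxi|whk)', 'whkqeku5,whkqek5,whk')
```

['whkqek', 'whkqek', 'whk']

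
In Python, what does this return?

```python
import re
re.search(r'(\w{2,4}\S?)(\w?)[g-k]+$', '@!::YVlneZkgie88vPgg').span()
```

The pattern matches 2 to 4 of a word character, then optionally a non-whitespace character (captured); then optionally a word character (captured); then one or more of a character in [g-k]; then anchored at the end.
`search` walks the string left to right and returns the first match it finds.
The match spans [12:20] → 'ie88vPgg'.
Captured: group 1 = 'ie88v', group 2 = 'P'.

(12, 20)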